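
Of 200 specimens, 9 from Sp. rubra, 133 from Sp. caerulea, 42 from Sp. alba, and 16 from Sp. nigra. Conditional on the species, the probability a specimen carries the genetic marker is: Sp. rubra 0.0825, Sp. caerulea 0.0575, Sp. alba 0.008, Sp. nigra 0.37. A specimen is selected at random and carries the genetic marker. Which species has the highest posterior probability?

Sp. caerulea

Compute prior × likelihood for every hypothesis:
  Sp. rubra: 0.045 × 0.0825 = 0.0037125
  Sp. caerulea: 0.665 × 0.0575 = 0.0382375
  Sp. alba: 0.21 × 0.008 = 0.00168
  Sp. nigra: 0.08 × 0.37 = 0.0296
Normalizing constant = 0.07323.
Largest term belongs to Sp. caerulea, so Sp. caerulea is most probable.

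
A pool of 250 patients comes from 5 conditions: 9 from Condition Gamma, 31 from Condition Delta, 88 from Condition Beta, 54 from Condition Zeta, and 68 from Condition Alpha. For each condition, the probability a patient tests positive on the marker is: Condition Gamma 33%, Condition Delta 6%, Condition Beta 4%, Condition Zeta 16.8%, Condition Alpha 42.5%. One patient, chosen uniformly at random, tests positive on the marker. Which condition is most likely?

Compute prior × likelihood for every hypothesis:
  Condition Gamma: 0.036 × 0.33 = 0.01188
  Condition Delta: 0.124 × 0.06 = 0.00744
  Condition Beta: 0.352 × 0.04 = 0.01408
  Condition Zeta: 0.216 × 0.168 = 0.036288
  Condition Alpha: 0.272 × 0.425 = 0.1156
Sum = 0.185288.
Largest term belongs to Condition Alpha, so Condition Alpha is most probable.

Condition Alpha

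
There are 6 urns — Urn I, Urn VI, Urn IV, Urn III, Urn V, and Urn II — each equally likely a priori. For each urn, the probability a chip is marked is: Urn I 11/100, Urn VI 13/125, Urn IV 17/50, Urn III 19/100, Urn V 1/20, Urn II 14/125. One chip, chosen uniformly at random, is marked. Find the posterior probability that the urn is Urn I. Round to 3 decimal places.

With a uniform prior (1/6 each), posterior ∝ likelihood:
  Urn I: 0.11
  Urn VI: 0.104
  Urn IV: 0.34
  Urn III: 0.19
  Urn V: 0.05
  Urn II: 0.112
Total = 0.906.
P(Urn I | evidence) = 0.11 / 0.906 ≈ 0.121.

0.121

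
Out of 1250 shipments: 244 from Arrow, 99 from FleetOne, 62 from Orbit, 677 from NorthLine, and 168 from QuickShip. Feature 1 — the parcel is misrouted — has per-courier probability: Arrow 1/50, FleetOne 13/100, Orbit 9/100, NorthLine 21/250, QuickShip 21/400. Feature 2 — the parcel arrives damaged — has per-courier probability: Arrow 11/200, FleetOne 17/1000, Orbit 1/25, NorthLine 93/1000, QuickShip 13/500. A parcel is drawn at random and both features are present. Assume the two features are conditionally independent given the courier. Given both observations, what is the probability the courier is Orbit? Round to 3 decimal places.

By Bayes' rule, posterior ∝ prior × likelihood:
  Arrow: 0.1952 × 0.02 × 0.055 = 0.00021472
  FleetOne: 0.0792 × 0.13 × 0.017 = 0.000175032
  Orbit: 0.0496 × 0.09 × 0.04 = 0.00017856
  NorthLine: 0.5416 × 0.084 × 0.093 = 0.0042309792
  QuickShip: 0.1344 × 0.0525 × 0.026 = 0.000183456
Total = 0.0049827472.
P(Orbit | evidence) = 0.00017856 / 0.0049827472 ≈ 0.036.

0.036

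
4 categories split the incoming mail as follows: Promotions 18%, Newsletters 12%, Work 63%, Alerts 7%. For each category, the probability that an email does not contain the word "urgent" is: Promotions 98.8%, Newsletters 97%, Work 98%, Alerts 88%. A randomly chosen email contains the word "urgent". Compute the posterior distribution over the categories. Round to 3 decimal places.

Taking complements, P(urgent-flag | each) = Promotions 0.012, Newsletters 0.03, Work 0.02, Alerts 0.12.
Compute prior × likelihood for every hypothesis:
  Promotions: 0.18 × 0.012 = 0.00216
  Newsletters: 0.12 × 0.03 = 0.0036
  Work: 0.63 × 0.02 = 0.0126
  Alerts: 0.07 × 0.12 = 0.0084
Normalizing constant = 0.02676.
P(Promotions | urgent-flag) = 0.00216/0.02676 ≈ 0.081
P(Newsletters | urgent-flag) = 0.0036/0.02676 ≈ 0.135
P(Work | urgent-flag) = 0.0126/0.02676 ≈ 0.471
P(Alerts | urgent-flag) = 0.0084/0.02676 ≈ 0.314

Promotions 0.081, Newsletters 0.135, Work 0.471, Alerts 0.314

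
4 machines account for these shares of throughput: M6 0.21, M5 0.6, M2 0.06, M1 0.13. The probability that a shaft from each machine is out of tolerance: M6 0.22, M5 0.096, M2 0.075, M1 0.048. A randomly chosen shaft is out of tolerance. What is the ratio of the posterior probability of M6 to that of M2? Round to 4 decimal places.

10.2667

By Bayes' rule, posterior ∝ prior × likelihood:
  M6: 0.21 × 0.22 = 0.0462
  M5: 0.6 × 0.096 = 0.0576
  M2: 0.06 × 0.075 = 0.0045
  M1: 0.13 × 0.048 = 0.00624
Normalizing constant = 0.11454.
The ratio is 0.0462 / 0.0045 (the normalizer cancels) = 10.2667.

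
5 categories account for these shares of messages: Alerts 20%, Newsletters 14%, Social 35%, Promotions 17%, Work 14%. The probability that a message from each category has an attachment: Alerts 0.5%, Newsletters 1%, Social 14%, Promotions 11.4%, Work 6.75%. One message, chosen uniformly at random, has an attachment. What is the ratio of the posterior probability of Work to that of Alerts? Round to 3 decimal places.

9.450

Compute prior × likelihood for every hypothesis:
  Alerts: 0.2 × 0.005 = 0.001
  Newsletters: 0.14 × 0.01 = 0.0014
  Social: 0.35 × 0.14 = 0.049
  Promotions: 0.17 × 0.114 = 0.01938
  Work: 0.14 × 0.0675 = 0.00945
Total = 0.08023.
The ratio is 0.00945 / 0.001 (the normalizer cancels) = 9.450.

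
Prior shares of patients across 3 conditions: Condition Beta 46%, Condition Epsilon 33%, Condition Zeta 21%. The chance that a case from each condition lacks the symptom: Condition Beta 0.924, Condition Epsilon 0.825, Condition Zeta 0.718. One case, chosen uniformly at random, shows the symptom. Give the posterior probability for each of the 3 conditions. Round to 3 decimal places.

Condition Beta 0.230, Condition Epsilon 0.380, Condition Zeta 0.390

Taking complements, P(symptomatic | each) = Condition Beta 0.076, Condition Epsilon 0.175, Condition Zeta 0.282.
By Bayes' rule, posterior ∝ prior × likelihood:
  Condition Beta: 0.46 × 0.076 = 0.03496
  Condition Epsilon: 0.33 × 0.175 = 0.05775
  Condition Zeta: 0.21 × 0.282 = 0.05922
Normalizing constant = 0.15193.
P(Condition Beta | symptomatic) = 0.03496/0.15193 ≈ 0.230
P(Condition Epsilon | symptomatic) = 0.05775/0.15193 ≈ 0.380
P(Condition Zeta | symptomatic) = 0.05922/0.15193 ≈ 0.390
(Check: 0.230+0.380+0.390 = 1.000.)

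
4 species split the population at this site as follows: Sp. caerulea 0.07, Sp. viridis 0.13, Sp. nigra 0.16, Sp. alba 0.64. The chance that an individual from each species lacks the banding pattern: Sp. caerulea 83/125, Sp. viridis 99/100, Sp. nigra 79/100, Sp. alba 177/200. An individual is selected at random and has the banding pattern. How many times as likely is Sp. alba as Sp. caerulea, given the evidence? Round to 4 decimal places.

Taking complements, P(banded | each) = Sp. caerulea 0.336, Sp. viridis 0.01, Sp. nigra 0.21, Sp. alba 0.115.
Compute prior × likelihood for every hypothesis:
  Sp. caerulea: 0.07 × 0.336 = 0.02352
  Sp. viridis: 0.13 × 0.01 = 0.0013
  Sp. nigra: 0.16 × 0.21 = 0.0336
  Sp. alba: 0.64 × 0.115 = 0.0736
Total = 0.13202.
The ratio is 0.0736 / 0.02352 (the normalizer cancels) = 3.1293.

3.1293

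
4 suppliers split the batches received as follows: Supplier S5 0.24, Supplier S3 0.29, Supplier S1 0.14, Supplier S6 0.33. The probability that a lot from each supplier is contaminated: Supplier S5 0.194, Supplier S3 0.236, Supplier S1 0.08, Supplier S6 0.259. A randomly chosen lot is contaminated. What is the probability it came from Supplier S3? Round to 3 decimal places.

0.323

By Bayes' rule, posterior ∝ prior × likelihood:
  Supplier S5: 0.24 × 0.194 = 0.04656
  Supplier S3: 0.29 × 0.236 = 0.06844
  Supplier S1: 0.14 × 0.08 = 0.0112
  Supplier S6: 0.33 × 0.259 = 0.08547
Normalizing constant = 0.21167.
P(Supplier S3 | evidence) = 0.06844 / 0.21167 ≈ 0.323.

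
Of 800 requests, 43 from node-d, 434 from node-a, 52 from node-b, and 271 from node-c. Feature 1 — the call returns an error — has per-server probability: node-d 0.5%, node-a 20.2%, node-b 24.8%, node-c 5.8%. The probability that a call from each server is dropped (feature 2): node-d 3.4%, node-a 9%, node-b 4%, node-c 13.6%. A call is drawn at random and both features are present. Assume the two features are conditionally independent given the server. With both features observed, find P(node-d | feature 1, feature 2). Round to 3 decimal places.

0.001

Unnormalized posteriors (prior × likelihood):
  node-d: 0.05375 × 0.005 × 0.034 = 0.0000091375
  node-a: 0.5425 × 0.202 × 0.09 = 0.00986265
  node-b: 0.065 × 0.248 × 0.04 = 0.0006448
  node-c: 0.33875 × 0.058 × 0.136 = 0.00267206
Total = 0.0131886475.
P(node-d | evidence) = 0.0000091375 / 0.0131886475 ≈ 0.001.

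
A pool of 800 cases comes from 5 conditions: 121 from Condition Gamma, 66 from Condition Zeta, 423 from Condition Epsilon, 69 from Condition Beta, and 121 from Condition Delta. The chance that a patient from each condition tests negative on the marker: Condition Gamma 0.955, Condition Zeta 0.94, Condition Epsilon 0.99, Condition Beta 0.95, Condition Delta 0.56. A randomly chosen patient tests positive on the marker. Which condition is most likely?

Taking complements, P(marker-positive | each) = Condition Gamma 0.045, Condition Zeta 0.06, Condition Epsilon 0.01, Condition Beta 0.05, Condition Delta 0.44.
Compute prior × likelihood for every hypothesis:
  Condition Gamma: 0.15125 × 0.045 = 0.00680625
  Condition Zeta: 0.0825 × 0.06 = 0.00495
  Condition Epsilon: 0.52875 × 0.01 = 0.0052875
  Condition Beta: 0.08625 × 0.05 = 0.0043125
  Condition Delta: 0.15125 × 0.44 = 0.06655
Normalizing constant = 0.08790625.
Largest term belongs to Condition Delta, so Condition Delta is most probable.

Condition Delta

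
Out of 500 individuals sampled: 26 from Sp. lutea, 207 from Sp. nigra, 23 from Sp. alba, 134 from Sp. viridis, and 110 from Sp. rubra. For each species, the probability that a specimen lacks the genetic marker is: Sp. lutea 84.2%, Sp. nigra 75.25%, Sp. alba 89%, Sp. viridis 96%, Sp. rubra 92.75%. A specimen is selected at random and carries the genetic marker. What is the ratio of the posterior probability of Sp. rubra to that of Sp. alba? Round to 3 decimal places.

3.152

Taking complements, P(marker | each) = Sp. lutea 0.158, Sp. nigra 0.2475, Sp. alba 0.11, Sp. viridis 0.04, Sp. rubra 0.0725.
By Bayes' rule, posterior ∝ prior × likelihood:
  Sp. lutea: 0.052 × 0.158 = 0.008216
  Sp. nigra: 0.414 × 0.2475 = 0.102465
  Sp. alba: 0.046 × 0.11 = 0.00506
  Sp. viridis: 0.268 × 0.04 = 0.01072
  Sp. rubra: 0.22 × 0.0725 = 0.01595
Sum = 0.142411.
The ratio is 0.01595 / 0.00506 (the normalizer cancels) = 3.152.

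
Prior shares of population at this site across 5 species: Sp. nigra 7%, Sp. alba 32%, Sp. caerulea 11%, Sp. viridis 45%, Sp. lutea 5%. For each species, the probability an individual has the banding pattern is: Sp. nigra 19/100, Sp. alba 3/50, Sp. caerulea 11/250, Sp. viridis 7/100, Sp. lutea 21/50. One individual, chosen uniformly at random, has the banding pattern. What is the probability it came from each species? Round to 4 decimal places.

Unnormalized posteriors (prior × likelihood):
  Sp. nigra: 0.07 × 0.19 = 0.0133
  Sp. alba: 0.32 × 0.06 = 0.0192
  Sp. caerulea: 0.11 × 0.044 = 0.00484
  Sp. viridis: 0.45 × 0.07 = 0.0315
  Sp. lutea: 0.05 × 0.42 = 0.021
Total = 0.08984.
P(Sp. nigra | banded) = 0.0133/0.08984 ≈ 0.1480
P(Sp. alba | banded) = 0.0192/0.08984 ≈ 0.2137
P(Sp. caerulea | banded) = 0.00484/0.08984 ≈ 0.0539
P(Sp. viridis | banded) = 0.0315/0.08984 ≈ 0.3506
P(Sp. lutea | banded) = 0.021/0.08984 ≈ 0.2337
(Check: 0.1480+0.2137+0.0539+0.3506+0.2337 = 0.9999.)

Sp. nigra 0.1480, Sp. alba 0.2137, Sp. caerulea 0.0539, Sp. viridis 0.3506, Sp. lutea 0.2337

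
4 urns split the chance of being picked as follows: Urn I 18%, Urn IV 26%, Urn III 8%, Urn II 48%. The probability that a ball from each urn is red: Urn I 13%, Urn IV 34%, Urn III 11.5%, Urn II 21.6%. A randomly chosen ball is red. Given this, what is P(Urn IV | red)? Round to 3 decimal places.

0.393

By Bayes' rule, posterior ∝ prior × likelihood:
  Urn I: 0.18 × 0.13 = 0.0234
  Urn IV: 0.26 × 0.34 = 0.0884
  Urn III: 0.08 × 0.115 = 0.0092
  Urn II: 0.48 × 0.216 = 0.10368
Normalizing constant = 0.22468.
P(Urn IV | evidence) = 0.0884 / 0.22468 ≈ 0.393.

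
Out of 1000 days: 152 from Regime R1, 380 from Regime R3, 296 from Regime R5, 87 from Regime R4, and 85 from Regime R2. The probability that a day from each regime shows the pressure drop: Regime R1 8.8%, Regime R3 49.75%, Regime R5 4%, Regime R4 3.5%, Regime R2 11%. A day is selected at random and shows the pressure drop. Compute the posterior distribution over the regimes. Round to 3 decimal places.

By Bayes' rule, posterior ∝ prior × likelihood:
  Regime R1: 0.152 × 0.088 = 0.013376
  Regime R3: 0.38 × 0.4975 = 0.18905
  Regime R5: 0.296 × 0.04 = 0.01184
  Regime R4: 0.087 × 0.035 = 0.003045
  Regime R2: 0.085 × 0.11 = 0.00935
Total = 0.226661.
P(Regime R1 | drop) = 0.013376/0.226661 ≈ 0.059
P(Regime R3 | drop) = 0.18905/0.226661 ≈ 0.834
P(Regime R5 | drop) = 0.01184/0.226661 ≈ 0.052
P(Regime R4 | drop) = 0.003045/0.226661 ≈ 0.013
P(Regime R2 | drop) = 0.00935/0.226661 ≈ 0.041

Regime R1 0.059, Regime R3 0.834, Regime R5 0.052, Regime R4 0.013, Regime R2 0.041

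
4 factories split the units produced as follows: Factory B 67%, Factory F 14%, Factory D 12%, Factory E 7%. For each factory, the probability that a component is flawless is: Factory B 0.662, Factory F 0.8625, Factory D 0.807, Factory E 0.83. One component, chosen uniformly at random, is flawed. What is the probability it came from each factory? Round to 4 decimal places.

Factory B 0.8066, Factory F 0.0686, Factory D 0.0825, Factory E 0.0424

Taking complements, P(flawed | each) = Factory B 0.338, Factory F 0.1375, Factory D 0.193, Factory E 0.17.
Prior × likelihood for each hypothesis:
  Factory B: 0.67 × 0.338 = 0.22646
  Factory F: 0.14 × 0.1375 = 0.01925
  Factory D: 0.12 × 0.193 = 0.02316
  Factory E: 0.07 × 0.17 = 0.0119
Total = 0.28077.
P(Factory B | flawed) = 0.22646/0.28077 ≈ 0.8066
P(Factory F | flawed) = 0.01925/0.28077 ≈ 0.0686
P(Factory D | flawed) = 0.02316/0.28077 ≈ 0.0825
P(Factory E | flawed) = 0.0119/0.28077 ≈ 0.0424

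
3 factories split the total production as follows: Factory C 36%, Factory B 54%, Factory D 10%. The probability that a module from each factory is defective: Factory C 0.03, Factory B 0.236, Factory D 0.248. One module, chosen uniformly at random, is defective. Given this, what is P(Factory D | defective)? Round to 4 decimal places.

By Bayes' rule, posterior ∝ prior × likelihood:
  Factory C: 0.36 × 0.03 = 0.0108
  Factory B: 0.54 × 0.236 = 0.12744
  Factory D: 0.1 × 0.248 = 0.0248
Normalizing constant = 0.16304.
P(Factory D | evidence) = 0.0248 / 0.16304 ≈ 0.1521.

0.1521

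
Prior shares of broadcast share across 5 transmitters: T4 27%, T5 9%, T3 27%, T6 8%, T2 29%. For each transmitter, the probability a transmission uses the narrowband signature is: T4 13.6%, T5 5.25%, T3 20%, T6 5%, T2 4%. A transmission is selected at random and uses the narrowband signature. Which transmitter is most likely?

T3

Compute prior × likelihood for every hypothesis:
  T4: 0.27 × 0.136 = 0.03672
  T5: 0.09 × 0.0525 = 0.004725
  T3: 0.27 × 0.2 = 0.054
  T6: 0.08 × 0.05 = 0.004
  T2: 0.29 × 0.04 = 0.0116
Normalizing constant = 0.111045.
Largest term belongs to T3, so T3 is most probable.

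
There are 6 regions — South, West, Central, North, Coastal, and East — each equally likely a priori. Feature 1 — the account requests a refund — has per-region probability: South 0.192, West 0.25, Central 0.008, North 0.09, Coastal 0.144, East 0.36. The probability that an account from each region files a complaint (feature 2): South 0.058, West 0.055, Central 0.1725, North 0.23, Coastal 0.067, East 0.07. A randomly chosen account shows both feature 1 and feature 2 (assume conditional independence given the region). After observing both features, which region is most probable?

East

Since the prior is uniform, the posterior is proportional to the likelihood:
  South: 0.192 × 0.058 = 0.011136
  West: 0.25 × 0.055 = 0.01375
  Central: 0.008 × 0.1725 = 0.00138
  North: 0.09 × 0.23 = 0.0207
  Coastal: 0.144 × 0.067 = 0.009648
  East: 0.36 × 0.07 = 0.0252
Normalizing constant = 0.081814.
Largest term belongs to East, so East is most probable.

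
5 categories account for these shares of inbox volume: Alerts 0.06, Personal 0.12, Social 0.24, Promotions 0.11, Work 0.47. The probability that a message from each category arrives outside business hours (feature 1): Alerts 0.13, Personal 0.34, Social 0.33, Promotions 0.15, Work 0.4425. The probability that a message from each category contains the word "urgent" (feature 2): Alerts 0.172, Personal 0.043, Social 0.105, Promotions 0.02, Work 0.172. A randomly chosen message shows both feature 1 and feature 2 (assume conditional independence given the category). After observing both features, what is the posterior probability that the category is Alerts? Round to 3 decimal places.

Compute prior × likelihood for every hypothesis:
  Alerts: 0.06 × 0.13 × 0.172 = 0.0013416
  Personal: 0.12 × 0.34 × 0.043 = 0.0017544
  Social: 0.24 × 0.33 × 0.105 = 0.008316
  Promotions: 0.11 × 0.15 × 0.02 = 0.00033
  Work: 0.47 × 0.4425 × 0.172 = 0.0357717
Total = 0.0475137.
P(Alerts | evidence) = 0.0013416 / 0.0475137 ≈ 0.028.

0.028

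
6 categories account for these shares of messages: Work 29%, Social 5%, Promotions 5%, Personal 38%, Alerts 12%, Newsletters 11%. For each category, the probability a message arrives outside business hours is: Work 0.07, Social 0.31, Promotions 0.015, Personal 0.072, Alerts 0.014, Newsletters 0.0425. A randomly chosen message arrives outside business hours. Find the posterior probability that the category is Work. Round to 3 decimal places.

By Bayes' rule, posterior ∝ prior × likelihood:
  Work: 0.29 × 0.07 = 0.0203
  Social: 0.05 × 0.31 = 0.0155
  Promotions: 0.05 × 0.015 = 0.00075
  Personal: 0.38 × 0.072 = 0.02736
  Alerts: 0.12 × 0.014 = 0.00168
  Newsletters: 0.11 × 0.0425 = 0.004675
Normalizing constant = 0.070265.
P(Work | evidence) = 0.0203 / 0.070265 ≈ 0.289.

0.289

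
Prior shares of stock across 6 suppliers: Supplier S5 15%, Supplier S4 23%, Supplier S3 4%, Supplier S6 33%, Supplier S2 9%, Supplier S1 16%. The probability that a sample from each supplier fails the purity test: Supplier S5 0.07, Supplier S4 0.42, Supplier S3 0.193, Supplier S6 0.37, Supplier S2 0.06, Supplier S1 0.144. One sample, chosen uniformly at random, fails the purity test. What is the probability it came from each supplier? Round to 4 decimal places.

Supplier S5 0.0396, Supplier S4 0.3640, Supplier S3 0.0291, Supplier S6 0.4601, Supplier S2 0.0203, Supplier S1 0.0868

By Bayes' rule, posterior ∝ prior × likelihood:
  Supplier S5: 0.15 × 0.07 = 0.0105
  Supplier S4: 0.23 × 0.42 = 0.0966
  Supplier S3: 0.04 × 0.193 = 0.00772
  Supplier S6: 0.33 × 0.37 = 0.1221
  Supplier S2: 0.09 × 0.06 = 0.0054
  Supplier S1: 0.16 × 0.144 = 0.02304
Total = 0.26536.
P(Supplier S5 | off-spec) = 0.0105/0.26536 ≈ 0.0396
P(Supplier S4 | off-spec) = 0.0966/0.26536 ≈ 0.3640
P(Supplier S3 | off-spec) = 0.00772/0.26536 ≈ 0.0291
P(Supplier S6 | off-spec) = 0.1221/0.26536 ≈ 0.4601
P(Supplier S2 | off-spec) = 0.0054/0.26536 ≈ 0.0203
P(Supplier S1 | off-spec) = 0.02304/0.26536 ≈ 0.0868
(Check: 0.0396+0.3640+0.0291+0.4601+0.0203+0.0868 = 0.9999.)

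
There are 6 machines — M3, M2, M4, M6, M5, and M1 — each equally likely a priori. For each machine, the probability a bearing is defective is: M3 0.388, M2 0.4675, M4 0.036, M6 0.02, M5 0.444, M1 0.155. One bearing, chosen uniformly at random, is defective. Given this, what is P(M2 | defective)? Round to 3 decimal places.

0.310

With a uniform prior (1/6 each), posterior ∝ likelihood:
  M3: 0.388
  M2: 0.4675
  M4: 0.036
  M6: 0.02
  M5: 0.444
  M1: 0.155
Normalizing constant = 1.5105.
P(M2 | evidence) = 0.4675 / 1.5105 ≈ 0.310.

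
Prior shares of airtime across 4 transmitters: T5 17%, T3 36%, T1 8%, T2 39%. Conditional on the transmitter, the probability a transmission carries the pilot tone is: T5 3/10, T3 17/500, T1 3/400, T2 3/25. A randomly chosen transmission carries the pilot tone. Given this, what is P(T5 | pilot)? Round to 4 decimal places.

0.4610

Unnormalized posteriors (prior × likelihood):
  T5: 0.17 × 0.3 = 0.051
  T3: 0.36 × 0.034 = 0.01224
  T1: 0.08 × 0.0075 = 0.0006
  T2: 0.39 × 0.12 = 0.0468
Sum = 0.11064.
P(T5 | evidence) = 0.051 / 0.11064 ≈ 0.4610.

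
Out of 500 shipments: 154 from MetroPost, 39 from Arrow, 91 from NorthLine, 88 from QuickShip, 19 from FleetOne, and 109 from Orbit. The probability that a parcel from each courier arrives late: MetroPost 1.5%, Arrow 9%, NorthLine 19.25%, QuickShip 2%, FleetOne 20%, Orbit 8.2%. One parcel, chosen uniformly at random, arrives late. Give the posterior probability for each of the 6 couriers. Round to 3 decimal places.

MetroPost 0.061, Arrow 0.093, NorthLine 0.463, QuickShip 0.047, FleetOne 0.100, Orbit 0.236

Compute prior × likelihood for every hypothesis:
  MetroPost: 0.308 × 0.015 = 0.00462
  Arrow: 0.078 × 0.09 = 0.00702
  NorthLine: 0.182 × 0.1925 = 0.035035
  QuickShip: 0.176 × 0.02 = 0.00352
  FleetOne: 0.038 × 0.2 = 0.0076
  Orbit: 0.218 × 0.082 = 0.017876
Total = 0.075671.
P(MetroPost | late) = 0.00462/0.075671 ≈ 0.061
P(Arrow | late) = 0.00702/0.075671 ≈ 0.093
P(NorthLine | late) = 0.035035/0.075671 ≈ 0.463
P(QuickShip | late) = 0.00352/0.075671 ≈ 0.047
P(FleetOne | late) = 0.0076/0.075671 ≈ 0.100
P(Orbit | late) = 0.017876/0.075671 ≈ 0.236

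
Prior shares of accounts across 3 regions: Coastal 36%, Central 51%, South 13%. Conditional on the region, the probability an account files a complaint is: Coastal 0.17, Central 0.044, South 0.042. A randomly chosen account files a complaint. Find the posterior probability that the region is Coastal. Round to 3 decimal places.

0.687

Compute prior × likelihood for every hypothesis:
  Coastal: 0.36 × 0.17 = 0.0612
  Central: 0.51 × 0.044 = 0.02244
  South: 0.13 × 0.042 = 0.00546
Normalizing constant = 0.0891.
P(Coastal | evidence) = 0.0612 / 0.0891 ≈ 0.687.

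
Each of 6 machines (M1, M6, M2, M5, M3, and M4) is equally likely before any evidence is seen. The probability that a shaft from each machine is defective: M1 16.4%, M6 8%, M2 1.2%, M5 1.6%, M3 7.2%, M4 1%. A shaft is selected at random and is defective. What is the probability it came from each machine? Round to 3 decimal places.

M1 0.463, M6 0.226, M2 0.034, M5 0.045, M3 0.203, M4 0.028

With a uniform prior (1/6 each), posterior ∝ likelihood:
  M1: 0.164
  M6: 0.08
  M2: 0.012
  M5: 0.016
  M3: 0.072
  M4: 0.01
Normalizing constant = 0.354.
P(M1 | defective) = 0.164/0.354 ≈ 0.463
P(M6 | defective) = 0.08/0.354 ≈ 0.226
P(M2 | defective) = 0.012/0.354 ≈ 0.034
P(M5 | defective) = 0.016/0.354 ≈ 0.045
P(M3 | defective) = 0.072/0.354 ≈ 0.203
P(M4 | defective) = 0.01/0.354 ≈ 0.028
(Check: 0.463+0.226+0.034+0.045+0.203+0.028 = 0.999.)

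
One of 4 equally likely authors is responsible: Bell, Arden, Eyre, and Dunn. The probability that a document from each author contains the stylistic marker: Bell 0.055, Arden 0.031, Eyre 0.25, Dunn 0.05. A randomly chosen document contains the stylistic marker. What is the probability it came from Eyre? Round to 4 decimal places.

0.6477

Since the prior is uniform, the posterior is proportional to the likelihood:
  Bell: 0.055
  Arden: 0.031
  Eyre: 0.25
  Dunn: 0.05
Sum = 0.386.
P(Eyre | evidence) = 0.25 / 0.386 ≈ 0.6477.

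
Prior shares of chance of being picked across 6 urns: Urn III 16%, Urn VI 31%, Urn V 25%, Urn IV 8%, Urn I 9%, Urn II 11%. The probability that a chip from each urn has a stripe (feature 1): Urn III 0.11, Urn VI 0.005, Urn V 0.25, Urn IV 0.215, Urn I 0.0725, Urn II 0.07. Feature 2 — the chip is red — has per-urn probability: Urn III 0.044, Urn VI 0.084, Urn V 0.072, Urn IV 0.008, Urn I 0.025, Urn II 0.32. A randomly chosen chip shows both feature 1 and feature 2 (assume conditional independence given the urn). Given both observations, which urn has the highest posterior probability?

Urn V

Prior × likelihood for each hypothesis:
  Urn III: 0.16 × 0.11 × 0.044 = 0.0007744
  Urn VI: 0.31 × 0.005 × 0.084 = 0.0001302
  Urn V: 0.25 × 0.25 × 0.072 = 0.0045
  Urn IV: 0.08 × 0.215 × 0.008 = 0.0001376
  Urn I: 0.09 × 0.0725 × 0.025 = 0.000163125
  Urn II: 0.11 × 0.07 × 0.32 = 0.002464
Total = 0.008169325.
Largest term belongs to Urn V, so Urn V is most probable.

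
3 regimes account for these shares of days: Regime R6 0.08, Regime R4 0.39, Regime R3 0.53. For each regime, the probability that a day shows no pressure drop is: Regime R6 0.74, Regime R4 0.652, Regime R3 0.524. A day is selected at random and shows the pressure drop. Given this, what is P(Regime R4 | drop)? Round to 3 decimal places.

0.332

Taking complements, P(drop | each) = Regime R6 0.26, Regime R4 0.348, Regime R3 0.476.
Compute prior × likelihood for every hypothesis:
  Regime R6: 0.08 × 0.26 = 0.0208
  Regime R4: 0.39 × 0.348 = 0.13572
  Regime R3: 0.53 × 0.476 = 0.25228
Total = 0.4088.
P(Regime R4 | evidence) = 0.13572 / 0.4088 ≈ 0.332.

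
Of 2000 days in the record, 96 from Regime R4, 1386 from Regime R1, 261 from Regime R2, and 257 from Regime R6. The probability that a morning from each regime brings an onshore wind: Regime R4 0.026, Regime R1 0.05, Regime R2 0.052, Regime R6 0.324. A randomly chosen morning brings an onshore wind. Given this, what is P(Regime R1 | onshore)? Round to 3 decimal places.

By Bayes' rule, posterior ∝ prior × likelihood:
  Regime R4: 0.048 × 0.026 = 0.001248
  Regime R1: 0.693 × 0.05 = 0.03465
  Regime R2: 0.1305 × 0.052 = 0.006786
  Regime R6: 0.1285 × 0.324 = 0.041634
Normalizing constant = 0.084318.
P(Regime R1 | evidence) = 0.03465 / 0.084318 ≈ 0.411.

0.411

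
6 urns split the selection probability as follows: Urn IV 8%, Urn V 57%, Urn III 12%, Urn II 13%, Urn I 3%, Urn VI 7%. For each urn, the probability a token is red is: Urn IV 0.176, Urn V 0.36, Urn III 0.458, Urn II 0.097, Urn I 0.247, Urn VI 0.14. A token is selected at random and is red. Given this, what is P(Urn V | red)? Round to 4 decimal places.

0.6749

By Bayes' rule, posterior ∝ prior × likelihood:
  Urn IV: 0.08 × 0.176 = 0.01408
  Urn V: 0.57 × 0.36 = 0.2052
  Urn III: 0.12 × 0.458 = 0.05496
  Urn II: 0.13 × 0.097 = 0.01261
  Urn I: 0.03 × 0.247 = 0.00741
  Urn VI: 0.07 × 0.14 = 0.0098
Normalizing constant = 0.30406.
P(Urn V | evidence) = 0.2052 / 0.30406 ≈ 0.6749.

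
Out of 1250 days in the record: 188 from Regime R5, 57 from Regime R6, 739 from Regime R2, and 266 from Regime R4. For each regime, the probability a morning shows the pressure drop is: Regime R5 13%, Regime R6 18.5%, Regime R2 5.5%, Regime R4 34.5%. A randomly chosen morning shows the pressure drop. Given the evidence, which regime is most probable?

Unnormalized posteriors (prior × likelihood):
  Regime R5: 0.1504 × 0.13 = 0.019552
  Regime R6: 0.0456 × 0.185 = 0.008436
  Regime R2: 0.5912 × 0.055 = 0.032516
  Regime R4: 0.2128 × 0.345 = 0.073416
Sum = 0.13392.
Largest term belongs to Regime R4, so Regime R4 is most probable.

Regime R4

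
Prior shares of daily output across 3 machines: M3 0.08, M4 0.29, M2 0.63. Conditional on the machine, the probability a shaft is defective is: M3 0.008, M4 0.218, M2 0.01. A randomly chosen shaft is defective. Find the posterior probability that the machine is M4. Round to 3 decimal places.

By Bayes' rule, posterior ∝ prior × likelihood:
  M3: 0.08 × 0.008 = 0.00064
  M4: 0.29 × 0.218 = 0.06322
  M2: 0.63 × 0.01 = 0.0063
Total = 0.07016.
P(M4 | evidence) = 0.06322 / 0.07016 ≈ 0.901.

0.901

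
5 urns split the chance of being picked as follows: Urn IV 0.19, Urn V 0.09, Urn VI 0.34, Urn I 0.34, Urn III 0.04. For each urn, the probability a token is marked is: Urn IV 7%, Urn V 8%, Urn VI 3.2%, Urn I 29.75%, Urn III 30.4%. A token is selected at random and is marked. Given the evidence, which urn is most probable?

Urn I

Compute prior × likelihood for every hypothesis:
  Urn IV: 0.19 × 0.07 = 0.0133
  Urn V: 0.09 × 0.08 = 0.0072
  Urn VI: 0.34 × 0.032 = 0.01088
  Urn I: 0.34 × 0.2975 = 0.10115
  Urn III: 0.04 × 0.304 = 0.01216
Normalizing constant = 0.14469.
Largest term belongs to Urn I, so Urn I is most probable.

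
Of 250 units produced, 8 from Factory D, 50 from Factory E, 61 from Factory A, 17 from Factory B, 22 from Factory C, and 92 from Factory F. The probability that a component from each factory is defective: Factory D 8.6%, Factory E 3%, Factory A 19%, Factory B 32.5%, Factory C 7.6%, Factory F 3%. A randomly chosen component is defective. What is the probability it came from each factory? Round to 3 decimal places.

Factory D 0.029, Factory E 0.063, Factory A 0.488, Factory B 0.233, Factory C 0.070, Factory F 0.116

Prior × likelihood for each hypothesis:
  Factory D: 0.032 × 0.086 = 0.002752
  Factory E: 0.2 × 0.03 = 0.006
  Factory A: 0.244 × 0.19 = 0.04636
  Factory B: 0.068 × 0.325 = 0.0221
  Factory C: 0.088 × 0.076 = 0.006688
  Factory F: 0.368 × 0.03 = 0.01104
Normalizing constant = 0.09494.
P(Factory D | defective) = 0.002752/0.09494 ≈ 0.029
P(Factory E | defective) = 0.006/0.09494 ≈ 0.063
P(Factory A | defective) = 0.04636/0.09494 ≈ 0.488
P(Factory B | defective) = 0.0221/0.09494 ≈ 0.233
P(Factory C | defective) = 0.006688/0.09494 ≈ 0.070
P(Factory F | defective) = 0.01104/0.09494 ≈ 0.116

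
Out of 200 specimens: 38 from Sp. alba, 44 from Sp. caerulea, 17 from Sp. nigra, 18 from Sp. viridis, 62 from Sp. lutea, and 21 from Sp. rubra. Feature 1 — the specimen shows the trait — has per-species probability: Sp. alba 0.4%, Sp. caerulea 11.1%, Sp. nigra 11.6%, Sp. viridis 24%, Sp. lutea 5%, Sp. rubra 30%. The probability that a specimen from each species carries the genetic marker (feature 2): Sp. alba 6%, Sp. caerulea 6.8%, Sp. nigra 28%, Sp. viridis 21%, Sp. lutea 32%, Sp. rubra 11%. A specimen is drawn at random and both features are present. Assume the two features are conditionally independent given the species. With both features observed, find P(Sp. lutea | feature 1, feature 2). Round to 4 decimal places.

0.2846

Unnormalized posteriors (prior × likelihood):
  Sp. alba: 0.19 × 0.004 × 0.06 = 0.0000456
  Sp. caerulea: 0.22 × 0.111 × 0.068 = 0.00166056
  Sp. nigra: 0.085 × 0.116 × 0.28 = 0.0027608
  Sp. viridis: 0.09 × 0.24 × 0.21 = 0.004536
  Sp. lutea: 0.31 × 0.05 × 0.32 = 0.00496
  Sp. rubra: 0.105 × 0.3 × 0.11 = 0.003465
Sum = 0.01742796.
P(Sp. lutea | evidence) = 0.00496 / 0.01742796 ≈ 0.2846.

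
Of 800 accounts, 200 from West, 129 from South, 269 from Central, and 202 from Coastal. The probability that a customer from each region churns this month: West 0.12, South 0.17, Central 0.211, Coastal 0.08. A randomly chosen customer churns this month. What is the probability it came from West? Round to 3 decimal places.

0.202

Unnormalized posteriors (prior × likelihood):
  West: 0.25 × 0.12 = 0.03
  South: 0.16125 × 0.17 = 0.0274125
  Central: 0.33625 × 0.211 = 0.07094875
  Coastal: 0.2525 × 0.08 = 0.0202
Total = 0.14856125.
P(West | evidence) = 0.03 / 0.14856125 ≈ 0.202.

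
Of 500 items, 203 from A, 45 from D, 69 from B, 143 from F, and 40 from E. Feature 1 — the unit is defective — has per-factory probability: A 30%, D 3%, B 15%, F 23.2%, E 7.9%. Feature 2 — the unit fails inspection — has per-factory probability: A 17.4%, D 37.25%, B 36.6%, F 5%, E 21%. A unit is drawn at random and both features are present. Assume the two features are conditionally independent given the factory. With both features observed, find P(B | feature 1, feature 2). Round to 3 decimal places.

Unnormalized posteriors (prior × likelihood):
  A: 0.406 × 0.3 × 0.174 = 0.0211932
  D: 0.09 × 0.03 × 0.3725 = 0.00100575
  B: 0.138 × 0.15 × 0.366 = 0.0075762
  F: 0.286 × 0.232 × 0.05 = 0.0033176
  E: 0.08 × 0.079 × 0.21 = 0.0013272
Sum = 0.03441995.
P(B | evidence) = 0.0075762 / 0.03441995 ≈ 0.220.

0.220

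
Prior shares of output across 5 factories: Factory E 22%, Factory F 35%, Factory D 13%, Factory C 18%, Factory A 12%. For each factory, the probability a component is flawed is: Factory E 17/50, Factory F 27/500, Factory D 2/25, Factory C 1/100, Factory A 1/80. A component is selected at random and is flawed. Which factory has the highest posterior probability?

Factory E

By Bayes' rule, posterior ∝ prior × likelihood:
  Factory E: 0.22 × 0.34 = 0.0748
  Factory F: 0.35 × 0.054 = 0.0189
  Factory D: 0.13 × 0.08 = 0.0104
  Factory C: 0.18 × 0.01 = 0.0018
  Factory A: 0.12 × 0.0125 = 0.0015
Total = 0.1074.
Largest term belongs to Factory E, so Factory E is most probable.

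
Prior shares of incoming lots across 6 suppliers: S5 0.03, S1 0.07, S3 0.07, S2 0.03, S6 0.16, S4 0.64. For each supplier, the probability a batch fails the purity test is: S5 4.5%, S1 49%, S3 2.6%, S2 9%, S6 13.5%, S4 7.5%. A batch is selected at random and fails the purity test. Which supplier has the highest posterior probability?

S4

Compute prior × likelihood for every hypothesis:
  S5: 0.03 × 0.045 = 0.00135
  S1: 0.07 × 0.49 = 0.0343
  S3: 0.07 × 0.026 = 0.00182
  S2: 0.03 × 0.09 = 0.0027
  S6: 0.16 × 0.135 = 0.0216
  S4: 0.64 × 0.075 = 0.048
Normalizing constant = 0.10977.
Largest term belongs to S4, so S4 is most probable.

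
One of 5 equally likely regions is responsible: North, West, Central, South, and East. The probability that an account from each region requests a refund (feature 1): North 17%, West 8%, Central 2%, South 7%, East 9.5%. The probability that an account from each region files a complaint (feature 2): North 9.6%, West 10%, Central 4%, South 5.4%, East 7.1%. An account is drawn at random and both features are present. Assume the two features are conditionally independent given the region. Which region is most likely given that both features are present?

North

Since the prior is uniform, the posterior is proportional to the likelihood:
  North: 0.17 × 0.096 = 0.01632
  West: 0.08 × 0.1 = 0.008
  Central: 0.02 × 0.04 = 0.0008
  South: 0.07 × 0.054 = 0.00378
  East: 0.095 × 0.071 = 0.006745
Sum = 0.035645.
Largest term belongs to North, so North is most probable.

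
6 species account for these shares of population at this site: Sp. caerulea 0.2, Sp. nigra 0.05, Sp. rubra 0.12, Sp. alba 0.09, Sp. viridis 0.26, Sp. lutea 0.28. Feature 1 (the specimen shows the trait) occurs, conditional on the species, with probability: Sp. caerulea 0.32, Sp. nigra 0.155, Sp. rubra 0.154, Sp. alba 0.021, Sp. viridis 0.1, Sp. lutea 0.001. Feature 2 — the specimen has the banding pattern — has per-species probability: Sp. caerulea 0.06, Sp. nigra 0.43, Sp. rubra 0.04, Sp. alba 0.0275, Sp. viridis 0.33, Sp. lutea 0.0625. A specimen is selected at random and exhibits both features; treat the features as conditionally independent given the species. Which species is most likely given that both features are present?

Sp. viridis

By Bayes' rule, posterior ∝ prior × likelihood:
  Sp. caerulea: 0.2 × 0.32 × 0.06 = 0.00384
  Sp. nigra: 0.05 × 0.155 × 0.43 = 0.0033325
  Sp. rubra: 0.12 × 0.154 × 0.04 = 0.0007392
  Sp. alba: 0.09 × 0.021 × 0.0275 = 0.000051975
  Sp. viridis: 0.26 × 0.1 × 0.33 = 0.00858
  Sp. lutea: 0.28 × 0.001 × 0.0625 = 0.0000175
Total = 0.016561175.
Largest term belongs to Sp. viridis, so Sp. viridis is most probable.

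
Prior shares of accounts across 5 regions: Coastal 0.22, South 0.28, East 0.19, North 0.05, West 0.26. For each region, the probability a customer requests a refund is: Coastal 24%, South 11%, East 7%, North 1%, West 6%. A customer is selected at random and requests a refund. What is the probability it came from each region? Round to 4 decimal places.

Coastal 0.4673, South 0.2726, East 0.1177, North 0.0044, West 0.1381

Unnormalized posteriors (prior × likelihood):
  Coastal: 0.22 × 0.24 = 0.0528
  South: 0.28 × 0.11 = 0.0308
  East: 0.19 × 0.07 = 0.0133
  North: 0.05 × 0.01 = 0.0005
  West: 0.26 × 0.06 = 0.0156
Total = 0.113.
P(Coastal | refund) = 0.0528/0.113 ≈ 0.4673
P(South | refund) = 0.0308/0.113 ≈ 0.2726
P(East | refund) = 0.0133/0.113 ≈ 0.1177
P(North | refund) = 0.0005/0.113 ≈ 0.0044
P(West | refund) = 0.0156/0.113 ≈ 0.1381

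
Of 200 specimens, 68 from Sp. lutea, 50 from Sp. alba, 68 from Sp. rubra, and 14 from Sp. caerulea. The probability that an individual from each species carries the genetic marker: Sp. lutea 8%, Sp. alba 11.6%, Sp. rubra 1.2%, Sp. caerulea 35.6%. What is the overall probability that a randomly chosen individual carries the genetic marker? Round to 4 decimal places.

Unnormalized posteriors (prior × likelihood):
  Sp. lutea: 0.34 × 0.08 = 0.0272
  Sp. alba: 0.25 × 0.116 = 0.029
  Sp. rubra: 0.34 × 0.012 = 0.00408
  Sp. caerulea: 0.07 × 0.356 = 0.02492
P(marker) = 0.0272 + 0.029 + 0.00408 + 0.02492 = 0.0852 → 0.0852.

0.0852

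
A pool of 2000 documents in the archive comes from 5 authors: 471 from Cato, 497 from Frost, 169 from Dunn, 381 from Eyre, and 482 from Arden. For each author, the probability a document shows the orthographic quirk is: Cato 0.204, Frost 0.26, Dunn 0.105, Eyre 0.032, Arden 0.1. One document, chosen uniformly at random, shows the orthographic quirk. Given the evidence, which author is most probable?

Compute prior × likelihood for every hypothesis:
  Cato: 0.2355 × 0.204 = 0.048042
  Frost: 0.2485 × 0.26 = 0.06461
  Dunn: 0.0845 × 0.105 = 0.0088725
  Eyre: 0.1905 × 0.032 = 0.006096
  Arden: 0.241 × 0.1 = 0.0241
Total = 0.1517205.
Largest term belongs to Frost, so Frost is most probable.

Frost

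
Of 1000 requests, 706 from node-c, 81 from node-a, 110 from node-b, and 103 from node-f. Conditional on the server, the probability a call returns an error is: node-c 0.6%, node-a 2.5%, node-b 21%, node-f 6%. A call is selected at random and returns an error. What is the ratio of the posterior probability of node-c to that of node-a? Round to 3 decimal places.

2.092

Unnormalized posteriors (prior × likelihood):
  node-c: 0.706 × 0.006 = 0.004236
  node-a: 0.081 × 0.025 = 0.002025
  node-b: 0.11 × 0.21 = 0.0231
  node-f: 0.103 × 0.06 = 0.00618
Sum = 0.035541.
The ratio is 0.004236 / 0.002025 (the normalizer cancels) = 2.092.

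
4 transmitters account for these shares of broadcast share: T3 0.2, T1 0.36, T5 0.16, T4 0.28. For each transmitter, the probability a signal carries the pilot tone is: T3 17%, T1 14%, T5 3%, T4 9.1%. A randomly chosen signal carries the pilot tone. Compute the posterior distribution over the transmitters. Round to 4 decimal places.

T3 0.2965, T1 0.4395, T5 0.0419, T4 0.2222

Prior × likelihood for each hypothesis:
  T3: 0.2 × 0.17 = 0.034
  T1: 0.36 × 0.14 = 0.0504
  T5: 0.16 × 0.03 = 0.0048
  T4: 0.28 × 0.091 = 0.02548
Sum = 0.11468.
P(T3 | pilot) = 0.034/0.11468 ≈ 0.2965
P(T1 | pilot) = 0.0504/0.11468 ≈ 0.4395
P(T5 | pilot) = 0.0048/0.11468 ≈ 0.0419
P(T4 | pilot) = 0.02548/0.11468 ≈ 0.2222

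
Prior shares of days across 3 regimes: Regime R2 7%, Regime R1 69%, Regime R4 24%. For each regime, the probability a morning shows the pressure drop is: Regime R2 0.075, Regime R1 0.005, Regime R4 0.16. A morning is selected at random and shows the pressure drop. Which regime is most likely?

Compute prior × likelihood for every hypothesis:
  Regime R2: 0.07 × 0.075 = 0.00525
  Regime R1: 0.69 × 0.005 = 0.00345
  Regime R4: 0.24 × 0.16 = 0.0384
Sum = 0.0471.
Largest term belongs to Regime R4, so Regime R4 is most probable.

Regime R4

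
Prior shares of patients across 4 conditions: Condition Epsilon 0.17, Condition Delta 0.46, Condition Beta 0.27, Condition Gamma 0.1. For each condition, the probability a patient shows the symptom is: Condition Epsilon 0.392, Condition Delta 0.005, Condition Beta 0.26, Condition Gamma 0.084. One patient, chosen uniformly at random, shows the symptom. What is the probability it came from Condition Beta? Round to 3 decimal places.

0.476

By Bayes' rule, posterior ∝ prior × likelihood:
  Condition Epsilon: 0.17 × 0.392 = 0.06664
  Condition Delta: 0.46 × 0.005 = 0.0023
  Condition Beta: 0.27 × 0.26 = 0.0702
  Condition Gamma: 0.1 × 0.084 = 0.0084
Sum = 0.14754.
P(Condition Beta | evidence) = 0.0702 / 0.14754 ≈ 0.476.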